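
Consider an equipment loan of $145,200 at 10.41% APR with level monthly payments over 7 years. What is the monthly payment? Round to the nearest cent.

$2,441.36

At 10.41% the monthly rate is 0.0086750, so the payment is 145,200 × 0.0086750 / (1 − 1.0086750^−84) = $2,441.36.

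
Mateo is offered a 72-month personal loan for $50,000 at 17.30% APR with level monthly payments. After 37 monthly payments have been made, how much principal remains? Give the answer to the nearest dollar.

$30,633

With monthly rate i = 17.3%/12 = 0.0144167, the balance after k of n payments is P · [(1+i)^n − (1+i)^k] / [(1+i)^n − 1].
(1+0.0144167)^72 = 2.80271585 and (1+0.0144167)^37 = 1.69826677, so the balance is 50,000 × (2.80271585 − 1.69826677) / (2.80271585 − 1) = $30,632.92.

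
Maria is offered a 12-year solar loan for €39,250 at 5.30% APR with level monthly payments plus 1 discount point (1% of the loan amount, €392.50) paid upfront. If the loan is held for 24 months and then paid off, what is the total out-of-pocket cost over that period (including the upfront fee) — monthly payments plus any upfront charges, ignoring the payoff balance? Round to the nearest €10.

€9,250

Monthly rate = 5.3%/12 = 0.0044167; payment = 39,250 × 0.0044167 / (1 − (1+0.0044167)^−144) = €368.95.
Total outlay = 24 × €368.95 + €392.50 = €9,247.30.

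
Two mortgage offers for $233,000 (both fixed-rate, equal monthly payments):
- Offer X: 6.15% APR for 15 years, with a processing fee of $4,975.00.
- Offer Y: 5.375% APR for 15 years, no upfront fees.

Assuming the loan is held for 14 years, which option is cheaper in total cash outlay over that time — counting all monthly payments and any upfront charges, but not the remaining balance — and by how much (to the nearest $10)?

Offer X: at 6.15% the monthly rate is 0.0051250, so the payment is 233,000 × 0.0051250 / (1 − 1.0051250^−180) = $1,985.12.
Offer Y: at 5.375% the monthly rate is 0.0044792, so the payment is 233,000 × 0.0044792 / (1 − 1.0044792^−180) = $1,888.38.
Over 168 months: Offer X costs 168 × $1,985.12 + $4,975.00 = $338,475.16; Offer Y costs 168 × $1,888.38 = $317,247.84.
Offer Y is cheaper by $338,475.16 − $317,247.84 = $21,227.32.

Offer Y by $21,230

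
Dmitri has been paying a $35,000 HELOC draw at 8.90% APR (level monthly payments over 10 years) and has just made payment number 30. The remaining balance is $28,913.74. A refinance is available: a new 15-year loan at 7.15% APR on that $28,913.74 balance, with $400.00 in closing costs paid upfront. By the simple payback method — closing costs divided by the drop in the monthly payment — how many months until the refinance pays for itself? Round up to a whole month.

Current payment = 35,000 × 8.9%/12 / (1 − (1+0.0074167)^−120) = $441.47.
Refinanced payment = 28,913.74 × 0.0059583 / (1 − (1+0.0059583)^−180) = $262.32.
Monthly savings = $441.47 − $262.32 = $179.15.
Break-even = $400.00 / $179.15 = 2.23 → 3 months.

3 months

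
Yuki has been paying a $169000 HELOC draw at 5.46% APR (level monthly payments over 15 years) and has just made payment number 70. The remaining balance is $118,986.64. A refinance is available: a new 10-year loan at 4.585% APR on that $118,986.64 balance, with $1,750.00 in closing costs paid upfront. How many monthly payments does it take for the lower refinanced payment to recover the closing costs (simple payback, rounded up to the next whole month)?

13 months

Current payment = 169,000 × 5.46%/12 / (1 − (1+0.0045500)^−180) = $1,377.29.
Refinanced payment = 118,986.64 × 0.0038208 / (1 − (1+0.0038208)^−120) = $1,238.04.
Monthly savings = $1,377.29 − $1,238.04 = $139.25.
Break-even = $1,750.00 / $139.25 = 12.57 → 13 months.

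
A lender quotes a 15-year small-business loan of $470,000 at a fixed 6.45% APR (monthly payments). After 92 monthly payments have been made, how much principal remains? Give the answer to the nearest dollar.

With monthly rate i = 6.45%/12 = 0.0053750, the balance after k of n payments is P · [(1+i)^n − (1+i)^k] / [(1+i)^n − 1].
(1+0.0053750)^180 = 2.62454914 and (1+0.0053750)^92 = 1.63750833, so the balance is 470,000 × (2.62454914 − 1.63750833) / (2.62454914 − 1) = $285,561.80.

$285,562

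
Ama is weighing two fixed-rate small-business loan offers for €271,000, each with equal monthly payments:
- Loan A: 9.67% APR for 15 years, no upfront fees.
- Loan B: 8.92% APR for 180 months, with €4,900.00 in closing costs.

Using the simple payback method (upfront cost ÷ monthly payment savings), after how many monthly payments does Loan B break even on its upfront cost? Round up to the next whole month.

Loan A: at 9.67% the monthly rate is 0.0080583, so the payment is 271,000 × 0.0080583 / (1 − 1.0080583^−180) = €2,857.71.
Loan B: monthly rate = 8.92%/12 = 0.0074333; payment = 271,000 × 0.0074333 / (1 − (1+0.0074333)^−180) = €2,735.78.
Monthly savings = €2,857.71 − €2,735.78 = €121.93.
Break-even = €4,900.00 / €121.93 = 40.19 → 41 months.

41 months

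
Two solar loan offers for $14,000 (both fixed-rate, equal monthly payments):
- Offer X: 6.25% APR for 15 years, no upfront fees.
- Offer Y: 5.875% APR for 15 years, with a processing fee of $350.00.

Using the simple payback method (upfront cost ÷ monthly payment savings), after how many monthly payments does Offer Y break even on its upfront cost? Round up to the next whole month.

124 months

Offer X: at 6.25% the monthly rate is 0.0052083, so the payment is 14,000 × 0.0052083 / (1 − 1.0052083^−180) = $120.04.
Offer Y: monthly rate = 5.875%/12 = 0.0048958; payment = 14,000 × 0.0048958 / (1 − (1+0.0048958)^−180) = $117.20.
Monthly savings = $120.04 − $117.20 = $2.84.
Break-even = $350.00 / $2.84 = 123.24 → 124 months.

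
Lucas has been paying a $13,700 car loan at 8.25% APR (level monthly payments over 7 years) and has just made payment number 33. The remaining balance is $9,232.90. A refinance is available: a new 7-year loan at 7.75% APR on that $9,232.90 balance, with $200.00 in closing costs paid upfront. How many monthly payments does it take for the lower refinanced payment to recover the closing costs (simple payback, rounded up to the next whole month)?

3 months

Current payment = 13,700 × 8.25%/12 / (1 − (1+0.0068750)^−84) = $215.24.
Refinanced payment = 9,232.90 × 0.0064583 / (1 − (1+0.0064583)^−84) = $142.76.
Monthly savings = $215.24 − $142.76 = $72.48.
Break-even = $200.00 / $72.48 = 2.76 → 3 months.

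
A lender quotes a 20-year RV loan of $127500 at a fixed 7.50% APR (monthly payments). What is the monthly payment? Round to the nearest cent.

$1,027.13

At 7.50% the monthly rate is 0.0062500, so the payment is 127,500 × 0.0062500 / (1 − 1.0062500^−240) = $1,027.13.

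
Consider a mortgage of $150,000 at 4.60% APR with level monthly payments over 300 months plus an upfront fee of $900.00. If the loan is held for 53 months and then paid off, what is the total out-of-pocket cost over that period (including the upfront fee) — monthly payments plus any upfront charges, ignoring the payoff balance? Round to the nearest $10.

At 4.60% the monthly rate is 0.0038333, so the payment is 150,000 × 0.0038333 / (1 − 1.0038333^−300) = $842.29.
Total outlay = 53 × $842.29 + $900.00 = $45,541.37.

$45,540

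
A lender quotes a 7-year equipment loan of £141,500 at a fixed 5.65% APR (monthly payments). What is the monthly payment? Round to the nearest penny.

Monthly rate = 5.65%/12 = 0.0047083; payment = 141,500 × 0.0047083 / (1 − (1+0.0047083)^−84) = £2,043.45.

£2,043.45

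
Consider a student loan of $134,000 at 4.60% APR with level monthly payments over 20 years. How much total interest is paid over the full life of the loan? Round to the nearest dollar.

$71,200

At 4.60% the monthly rate is 0.0038333, so the payment is 134,000 × 0.0038333 / (1 − 1.0038333^−240) = $855.00.
Total paid = 240 × $855.00 = $205,200.00; interest = $205,200.00 − $134,000 = $71,200.00.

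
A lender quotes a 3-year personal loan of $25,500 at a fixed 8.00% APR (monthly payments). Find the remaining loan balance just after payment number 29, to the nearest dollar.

$5,447

With monthly rate i = 8%/12 = 0.0066667, the balance after k of n payments is P · [(1+i)^n − (1+i)^k] / [(1+i)^n − 1].
(1+0.0066667)^36 = 1.27023705 and (1+0.0066667)^29 = 1.21250897, so the balance is 25,500 × (1.27023705 − 1.21250897) / (1.27023705 − 1) = $5,447.31.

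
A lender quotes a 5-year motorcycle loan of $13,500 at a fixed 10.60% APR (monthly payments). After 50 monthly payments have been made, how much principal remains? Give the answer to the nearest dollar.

$2,772

With monthly rate i = 10.6%/12 = 0.0088333, the balance after k of n payments is P · [(1+i)^n − (1+i)^k] / [(1+i)^n − 1].
(1+0.0088333)^60 = 1.69498325 and (1+0.0088333)^50 = 1.55228398, so the balance is 13,500 × (1.69498325 − 1.55228398) / (1.69498325 − 1) = $2,771.92.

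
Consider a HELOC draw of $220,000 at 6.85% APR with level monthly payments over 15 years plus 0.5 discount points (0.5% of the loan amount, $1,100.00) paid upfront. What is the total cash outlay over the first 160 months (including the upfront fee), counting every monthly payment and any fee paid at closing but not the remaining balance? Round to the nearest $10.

At 6.85% the monthly rate is 0.0057083, so the payment is 220,000 × 0.0057083 / (1 − 1.0057083^−180) = $1,959.02.
Total outlay = 160 × $1,959.02 + $1,100.00 = $314,543.20.

$314,540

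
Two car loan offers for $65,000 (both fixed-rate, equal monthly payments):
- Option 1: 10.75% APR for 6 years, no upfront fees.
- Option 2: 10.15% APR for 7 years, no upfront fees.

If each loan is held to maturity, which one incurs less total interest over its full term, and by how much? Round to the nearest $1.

Option 1 by $2,585

Option 1: monthly rate = 10.75%/12 = 0.0089583; payment = 65,000 × 0.0089583 / (1 − (1+0.0089583)^−72) = $1,228.91.
Total interest on Option 1 = 72 × $1,228.91 − $65,000 = $23,481.52.
Option 2: monthly rate = 10.15%/12 = 0.0084583; payment = 65,000 × 0.0084583 / (1 − (1+0.0084583)^−84) = $1,084.12.
Total interest on Option 2 = 84 × $1,084.12 − $65,000 = $26,066.08.
Option 1 is lower by $2,584.56.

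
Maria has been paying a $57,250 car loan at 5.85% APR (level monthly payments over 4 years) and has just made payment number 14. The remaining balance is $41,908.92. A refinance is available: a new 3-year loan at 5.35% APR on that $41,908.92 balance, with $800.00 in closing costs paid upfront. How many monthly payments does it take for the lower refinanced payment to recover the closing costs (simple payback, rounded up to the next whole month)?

11 months

Current payment = 57,250 × 5.85%/12 / (1 − (1+0.0048750)^−48) = $1,340.58.
Refinanced payment = 41,908.92 × 0.0044583 / (1 − (1+0.0044583)^−36) = $1,262.64.
Monthly savings = $1,340.58 − $1,262.64 = $77.94.
Break-even = $800.00 / $77.94 = 10.26 → 11 months.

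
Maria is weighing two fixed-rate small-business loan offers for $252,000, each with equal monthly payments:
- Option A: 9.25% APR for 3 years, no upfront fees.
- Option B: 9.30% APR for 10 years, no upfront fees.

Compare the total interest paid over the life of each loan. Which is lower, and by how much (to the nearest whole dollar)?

Option A: monthly rate = 9.25%/12 = 0.0077083; payment = 252,000 × 0.0077083 / (1 − (1+0.0077083)^−36) = $8,042.89.
Total interest on Option A = 36 × $8,042.89 − $252,000 = $37,544.04.
Option B: at 9.30% the monthly rate is 0.0077500, so the payment is 252,000 × 0.0077500 / (1 − 1.0077500^−120) = $3,233.29.
Total interest on Option B = 120 × $3,233.29 − $252,000 = $135,994.80.
Option A is lower by $98,450.76.

Option A by $98,451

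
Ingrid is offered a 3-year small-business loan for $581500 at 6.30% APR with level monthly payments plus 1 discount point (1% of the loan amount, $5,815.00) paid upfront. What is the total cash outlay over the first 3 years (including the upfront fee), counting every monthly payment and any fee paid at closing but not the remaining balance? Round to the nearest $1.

Monthly rate = 6.3%/12 = 0.0052500; payment = 581,500 × 0.0052500 / (1 − (1+0.0052500)^−36) = $17,769.51.
Total outlay = 36 × $17,769.51 + $5,815.00 = $645,517.36.

$645,517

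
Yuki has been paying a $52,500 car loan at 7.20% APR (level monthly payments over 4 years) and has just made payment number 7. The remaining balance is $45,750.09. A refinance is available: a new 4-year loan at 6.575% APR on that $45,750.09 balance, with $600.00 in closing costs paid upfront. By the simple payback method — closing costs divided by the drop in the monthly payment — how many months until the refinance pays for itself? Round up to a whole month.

Current payment = 52,500 × 7.2%/12 / (1 − (1+0.0060000)^−48) = $1,262.06.
Refinanced payment = 45,750.09 × 0.0054792 / (1 − (1+0.0054792)^−48) = $1,086.54.
Monthly savings = $1,262.06 − $1,086.54 = $175.52.
Break-even = $600.00 / $175.52 = 3.42 → 4 months.

4 months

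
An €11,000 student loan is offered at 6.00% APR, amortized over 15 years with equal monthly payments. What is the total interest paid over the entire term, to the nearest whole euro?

At 6.00% the monthly rate is 0.0050000, so the payment is 11,000 × 0.0050000 / (1 − 1.0050000^−180) = €92.82.
Total paid = 180 × €92.82 = €16,707.60; interest = €16,707.60 − €11,000 = €5,707.60.

€5,708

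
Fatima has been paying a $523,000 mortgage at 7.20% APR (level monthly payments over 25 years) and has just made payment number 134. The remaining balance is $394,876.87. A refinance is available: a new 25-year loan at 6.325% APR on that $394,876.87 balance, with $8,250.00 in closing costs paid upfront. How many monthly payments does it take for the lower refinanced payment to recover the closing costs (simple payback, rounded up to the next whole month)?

8 months

Current payment = 523,000 × 7.2%/12 / (1 − (1+0.0060000)^−300) = $3,763.45.
Refinanced payment = 394,876.87 × 0.0052708 / (1 − (1+0.0052708)^−300) = $2,623.22.
Monthly savings = $3,763.45 − $2,623.22 = $1,140.23.
Break-even = $8,250.00 / $1,140.23 = 7.24 → 8 months.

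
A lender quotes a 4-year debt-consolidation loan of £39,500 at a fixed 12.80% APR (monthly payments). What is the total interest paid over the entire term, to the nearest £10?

£11,180

Monthly rate = 12.8%/12 = 0.0106667; payment = 39,500 × 0.0106667 / (1 − (1+0.0106667)^−48) = £1,055.77.
Total paid = 48 × £1,055.77 = £50,676.96; interest = £50,676.96 − £39,500 = £11,176.96.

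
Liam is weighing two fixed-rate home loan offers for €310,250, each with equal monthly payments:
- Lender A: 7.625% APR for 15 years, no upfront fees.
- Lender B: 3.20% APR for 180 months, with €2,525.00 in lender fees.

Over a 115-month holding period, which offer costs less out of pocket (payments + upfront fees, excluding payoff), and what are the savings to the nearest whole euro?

Lender A: monthly rate = 7.625%/12 = 0.0063542; payment = 310,250 × 0.0063542 / (1 − (1+0.0063542)^−180) = €2,898.14.
Lender B: at 3.20% the monthly rate is 0.0026667, so the payment is 310,250 × 0.0026667 / (1 − 1.0026667^−180) = €2,172.50.
Over 115 months: Lender A costs 115 × €2,898.14 = €333,286.10; Lender B costs 115 × €2,172.50 + €2,525.00 = €252,362.50.
Lender B is cheaper by €333,286.10 − €252,362.50 = €80,923.60.

Lender B by €80,924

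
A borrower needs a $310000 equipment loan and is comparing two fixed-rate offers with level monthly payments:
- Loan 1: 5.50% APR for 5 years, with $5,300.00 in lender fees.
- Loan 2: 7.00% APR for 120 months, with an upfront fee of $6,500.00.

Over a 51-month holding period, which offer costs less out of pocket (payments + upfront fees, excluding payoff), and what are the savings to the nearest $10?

Loan 1: monthly rate = 5.5%/12 = 0.0045833; payment = 310,000 × 0.0045833 / (1 − (1+0.0045833)^−60) = $5,921.36.
Loan 2: at 7.00% the monthly rate is 0.0058333, so the payment is 310,000 × 0.0058333 / (1 − 1.0058333^−120) = $3,599.36.
Over 51 months: Loan 1 costs 51 × $5,921.36 + $5,300.00 = $307,289.36; Loan 2 costs 51 × $3,599.36 + $6,500.00 = $190,067.36.
Loan 2 is cheaper by $307,289.36 − $190,067.36 = $117,222.00.

Loan 2 by $117,220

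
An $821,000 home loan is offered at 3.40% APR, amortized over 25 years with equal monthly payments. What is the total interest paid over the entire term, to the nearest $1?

Monthly rate = 3.4%/12 = 0.0028333; payment = 821,000 × 0.0028333 / (1 − (1+0.0028333)^−300) = $4,066.22.
Total paid = 300 × $4,066.22 = $1,219,866.00; interest = $1,219,866.00 − $821,000 = $398,866.00.

$398,866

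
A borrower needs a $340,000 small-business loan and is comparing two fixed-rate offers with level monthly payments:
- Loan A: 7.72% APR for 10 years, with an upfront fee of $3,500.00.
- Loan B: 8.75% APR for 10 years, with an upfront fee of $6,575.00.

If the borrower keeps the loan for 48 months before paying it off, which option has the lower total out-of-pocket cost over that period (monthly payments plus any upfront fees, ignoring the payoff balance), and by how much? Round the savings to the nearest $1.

Loan A: at 7.72% the monthly rate is 0.0064333, so the payment is 340,000 × 0.0064333 / (1 − 1.0064333^−120) = $4,075.01.
Loan B: monthly rate = 8.75%/12 = 0.0072917; payment = 340,000 × 0.0072917 / (1 − (1+0.0072917)^−120) = $4,261.11.
Over 48 months: Loan A costs 48 × $4,075.01 + $3,500.00 = $199,100.48; Loan B costs 48 × $4,261.11 + $6,575.00 = $211,108.28.
Loan A is cheaper by $211,108.28 − $199,100.48 = $12,007.80.

Loan A by $12,008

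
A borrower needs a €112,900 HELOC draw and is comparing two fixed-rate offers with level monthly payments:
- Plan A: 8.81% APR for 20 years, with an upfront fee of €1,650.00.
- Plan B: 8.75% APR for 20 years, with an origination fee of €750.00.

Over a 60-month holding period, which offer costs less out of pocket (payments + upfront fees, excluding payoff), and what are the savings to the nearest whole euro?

Plan A: at 8.81% the monthly rate is 0.0073417, so the payment is 112,900 × 0.0073417 / (1 − 1.0073417^−240) = €1,002.04.
Plan B: at 8.75% the monthly rate is 0.0072917, so the payment is 112,900 × 0.0072917 / (1 − 1.0072917^−240) = €997.71.
Over 60 months: Plan A costs 60 × €1,002.04 + €1,650.00 = €61,772.40; Plan B costs 60 × €997.71 + €750.00 = €60,612.60.
Plan B is cheaper by €61,772.40 − €60,612.60 = €1,159.80.

Plan B by €1,160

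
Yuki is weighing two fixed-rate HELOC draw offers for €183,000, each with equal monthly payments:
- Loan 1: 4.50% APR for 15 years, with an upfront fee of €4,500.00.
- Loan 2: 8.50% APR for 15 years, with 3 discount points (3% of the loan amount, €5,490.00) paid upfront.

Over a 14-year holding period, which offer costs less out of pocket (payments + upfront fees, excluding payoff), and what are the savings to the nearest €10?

Loan 1 by €68,550

Loan 1: monthly rate = 4.5%/12 = 0.0037500; payment = 183,000 × 0.0037500 / (1 − (1+0.0037500)^−180) = €1,399.94.
Loan 2: monthly rate = 8.5%/12 = 0.0070833; payment = 183,000 × 0.0070833 / (1 − (1+0.0070833)^−180) = €1,802.07.
Over 168 months: Loan 1 costs 168 × €1,399.94 + €4,500.00 = €239,689.92; Loan 2 costs 168 × €1,802.07 + €5,490.00 = €308,237.76.
Loan 1 is cheaper by €308,237.76 − €239,689.92 = €68,547.84.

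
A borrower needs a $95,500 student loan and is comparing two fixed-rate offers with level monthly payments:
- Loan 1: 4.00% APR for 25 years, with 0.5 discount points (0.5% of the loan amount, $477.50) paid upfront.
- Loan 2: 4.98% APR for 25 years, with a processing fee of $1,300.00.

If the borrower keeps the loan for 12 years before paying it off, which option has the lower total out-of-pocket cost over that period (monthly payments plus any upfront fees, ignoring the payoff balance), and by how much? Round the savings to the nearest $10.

Loan 1: monthly rate = 4%/12 = 0.0033333; payment = 95,500 × 0.0033333 / (1 − (1+0.0033333)^−300) = $504.08.
Loan 2: monthly rate = 4.98%/12 = 0.0041500; payment = 95,500 × 0.0041500 / (1 − (1+0.0041500)^−300) = $557.17.
Over 144 months: Loan 1 costs 144 × $504.08 + $477.50 = $73,065.02; Loan 2 costs 144 × $557.17 + $1,300.00 = $81,532.48.
Loan 1 is cheaper by $81,532.48 − $73,065.02 = $8,467.46.

Loan 1 by $8,470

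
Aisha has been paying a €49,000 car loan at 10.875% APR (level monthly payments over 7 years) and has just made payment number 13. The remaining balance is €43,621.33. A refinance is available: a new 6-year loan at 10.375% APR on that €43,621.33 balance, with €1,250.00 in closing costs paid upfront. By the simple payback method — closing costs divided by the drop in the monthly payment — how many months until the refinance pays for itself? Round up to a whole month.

Current payment = 49,000 × 10.875%/12 / (1 − (1+0.0090625)^−84) = €835.78.
Refinanced payment = 43,621.33 × 0.0086458 / (1 − (1+0.0086458)^−72) = €816.40.
Monthly savings = €835.78 − €816.40 = €19.38.
Break-even = €1,250.00 / €19.38 = 64.50 → 65 months.

65 months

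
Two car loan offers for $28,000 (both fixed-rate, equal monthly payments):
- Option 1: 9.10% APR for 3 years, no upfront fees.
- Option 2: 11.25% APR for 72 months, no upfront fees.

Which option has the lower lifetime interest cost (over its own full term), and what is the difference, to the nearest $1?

Option 1: at 9.10% the monthly rate is 0.0075833, so the payment is 28,000 × 0.0075833 / (1 − 1.0075833^−36) = $891.70.
Total interest on Option 1 = 36 × $891.70 − $28,000 = $4,101.20.
Option 2: monthly rate = 11.25%/12 = 0.0093750; payment = 28,000 × 0.0093750 / (1 − (1+0.0093750)^−72) = $536.55.
Total interest on Option 2 = 72 × $536.55 − $28,000 = $10,631.60.
Option 1 is lower by $6,530.40.

Option 1 by $6,530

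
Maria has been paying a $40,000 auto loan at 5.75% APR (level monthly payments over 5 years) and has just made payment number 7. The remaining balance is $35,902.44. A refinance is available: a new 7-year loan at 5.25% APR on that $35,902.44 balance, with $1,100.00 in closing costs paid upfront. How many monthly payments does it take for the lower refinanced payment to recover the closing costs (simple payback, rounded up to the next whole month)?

Current payment = 40,000 × 5.75%/12 / (1 − (1+0.0047917)^−60) = $768.67.
Refinanced payment = 35,902.44 × 0.0043750 / (1 − (1+0.0043750)^−84) = $511.67.
Monthly savings = $768.67 − $511.67 = $257.00.
Break-even = $1,100.00 / $257.00 = 4.28 → 5 months.

5 months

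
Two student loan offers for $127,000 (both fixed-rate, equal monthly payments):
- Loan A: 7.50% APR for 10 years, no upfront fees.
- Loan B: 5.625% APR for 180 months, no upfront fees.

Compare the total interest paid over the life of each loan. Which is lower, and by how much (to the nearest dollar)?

Loan A by $7,404

Loan A: monthly rate = 7.5%/12 = 0.0062500; payment = 127,000 × 0.0062500 / (1 − (1+0.0062500)^−120) = $1,507.51.
Total interest on Loan A = 120 × $1,507.51 − $127,000 = $53,901.20.
Loan B: at 5.625% the monthly rate is 0.0046875, so the payment is 127,000 × 0.0046875 / (1 − 1.0046875^−180) = $1,046.14.
Total interest on Loan B = 180 × $1,046.14 − $127,000 = $61,305.20.
Loan A is lower by $7,404.00.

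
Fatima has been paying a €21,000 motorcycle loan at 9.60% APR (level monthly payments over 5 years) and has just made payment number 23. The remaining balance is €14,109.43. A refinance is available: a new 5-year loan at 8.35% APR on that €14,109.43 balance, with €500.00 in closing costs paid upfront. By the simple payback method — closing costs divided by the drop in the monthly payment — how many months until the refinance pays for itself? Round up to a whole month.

4 months

Current payment = 21,000 × 9.6%/12 / (1 − (1+0.0080000)^−60) = €442.07.
Refinanced payment = 14,109.43 × 0.0069583 / (1 − (1+0.0069583)^−60) = €288.46.
Monthly savings = €442.07 − €288.46 = €153.61.
Break-even = €500.00 / €153.61 = 3.25 → 4 months.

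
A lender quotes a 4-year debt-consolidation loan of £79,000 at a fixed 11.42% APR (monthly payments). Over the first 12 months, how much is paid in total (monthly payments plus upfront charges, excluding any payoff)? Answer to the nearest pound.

Monthly rate = 11.42%/12 = 0.0095167; payment = 79,000 × 0.0095167 / (1 − (1+0.0095167)^−48) = £2,057.95.
Total outlay = 12 × £2,057.95 = £24,695.40.

£24,695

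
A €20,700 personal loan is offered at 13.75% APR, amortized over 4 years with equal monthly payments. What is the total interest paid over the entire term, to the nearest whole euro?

Monthly rate = 13.75%/12 = 0.0114583; payment = 20,700 × 0.0114583 / (1 − (1+0.0114583)^−48) = €563.07.
Total paid = 48 × €563.07 = €27,027.36; interest = €27,027.36 − €20,700 = €6,327.36.

€6,327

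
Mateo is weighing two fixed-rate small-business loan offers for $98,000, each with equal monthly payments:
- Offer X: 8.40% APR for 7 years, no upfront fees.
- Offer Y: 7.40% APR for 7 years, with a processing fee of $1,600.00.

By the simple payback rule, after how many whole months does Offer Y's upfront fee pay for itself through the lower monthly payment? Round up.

33 months

Offer X: at 8.40% the monthly rate is 0.0070000, so the payment is 98,000 × 0.0070000 / (1 − 1.0070000^−84) = $1,547.05.
Offer Y: at 7.40% the monthly rate is 0.0061667, so the payment is 98,000 × 0.0061667 / (1 − 1.0061667^−84) = $1,498.32.
Monthly savings = $1,547.05 − $1,498.32 = $48.73.
Break-even = $1,600.00 / $48.73 = 32.83 → 33 months.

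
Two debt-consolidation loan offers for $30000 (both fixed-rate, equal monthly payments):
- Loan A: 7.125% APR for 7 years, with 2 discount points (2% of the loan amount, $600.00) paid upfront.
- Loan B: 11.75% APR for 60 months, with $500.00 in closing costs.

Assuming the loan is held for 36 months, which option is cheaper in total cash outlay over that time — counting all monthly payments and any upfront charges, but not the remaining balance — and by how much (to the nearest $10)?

Loan A: monthly rate = 7.125%/12 = 0.0059375; payment = 30,000 × 0.0059375 / (1 − (1+0.0059375)^−84) = $454.62.
Loan B: at 11.75% the monthly rate is 0.0097917, so the payment is 30,000 × 0.0097917 / (1 − 1.0097917^−60) = $663.55.
Over 36 months: Loan A costs 36 × $454.62 + $600.00 = $16,966.32; Loan B costs 36 × $663.55 + $500.00 = $24,387.80.
Loan A is cheaper by $24,387.80 − $16,966.32 = $7,421.48.

Loan A by $7,420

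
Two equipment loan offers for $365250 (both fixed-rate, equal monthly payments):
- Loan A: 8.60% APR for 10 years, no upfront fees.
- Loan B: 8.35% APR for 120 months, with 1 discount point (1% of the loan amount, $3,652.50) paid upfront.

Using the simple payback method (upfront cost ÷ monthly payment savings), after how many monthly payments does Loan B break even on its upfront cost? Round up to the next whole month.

Loan A: at 8.60% the monthly rate is 0.0071667, so the payment is 365,250 × 0.0071667 / (1 − 1.0071667^−120) = $4,548.14.
Loan B: monthly rate = 8.35%/12 = 0.0069583; payment = 365,250 × 0.0069583 / (1 − (1+0.0069583)^−120) = $4,499.33.
Monthly savings = $4,548.14 − $4,499.33 = $48.81.
Break-even = $3,652.50 / $48.81 = 74.83 → 75 months.

75 months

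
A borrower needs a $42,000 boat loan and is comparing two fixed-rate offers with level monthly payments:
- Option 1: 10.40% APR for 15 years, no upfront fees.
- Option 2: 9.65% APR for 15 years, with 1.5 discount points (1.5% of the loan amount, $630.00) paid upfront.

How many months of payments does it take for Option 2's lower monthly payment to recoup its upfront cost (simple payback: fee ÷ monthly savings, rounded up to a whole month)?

Option 1: at 10.40% the monthly rate is 0.0086667, so the payment is 42,000 × 0.0086667 / (1 − 1.0086667^−180) = $461.67.
Option 2: monthly rate = 9.65%/12 = 0.0080417; payment = 42,000 × 0.0080417 / (1 − (1+0.0080417)^−180) = $442.38.
Monthly savings = $461.67 − $442.38 = $19.29.
Break-even = $630.00 / $19.29 = 32.66 → 33 months.

33 months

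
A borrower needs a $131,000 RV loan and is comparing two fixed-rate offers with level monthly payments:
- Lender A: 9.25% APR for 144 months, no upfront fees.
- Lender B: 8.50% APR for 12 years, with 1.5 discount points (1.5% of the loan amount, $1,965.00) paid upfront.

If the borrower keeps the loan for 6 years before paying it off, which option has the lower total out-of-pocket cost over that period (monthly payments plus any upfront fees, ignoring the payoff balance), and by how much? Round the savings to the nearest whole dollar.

Lender A: monthly rate = 9.25%/12 = 0.0077083; payment = 131,000 × 0.0077083 / (1 − (1+0.0077083)^−144) = $1,509.32.
Lender B: at 8.50% the monthly rate is 0.0070833, so the payment is 131,000 × 0.0070833 / (1 − 1.0070833^−144) = $1,454.17.
Over 72 months: Lender A costs 72 × $1,509.32 = $108,671.04; Lender B costs 72 × $1,454.17 + $1,965.00 = $106,665.24.
Lender B is cheaper by $108,671.04 − $106,665.24 = $2,005.80.

Lender B by $2,006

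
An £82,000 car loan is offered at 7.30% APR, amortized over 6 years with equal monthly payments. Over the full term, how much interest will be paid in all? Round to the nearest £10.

£19,510

At 7.30% the monthly rate is 0.0060833, so the payment is 82,000 × 0.0060833 / (1 − 1.0060833^−72) = £1,409.86.
Total paid = 72 × £1,409.86 = £101,509.92; interest = £101,509.92 − £82,000 = £19,509.92.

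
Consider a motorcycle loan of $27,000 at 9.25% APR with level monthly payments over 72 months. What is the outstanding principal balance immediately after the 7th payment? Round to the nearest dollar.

$24,980

With monthly rate i = 9.25%/12 = 0.0077083, the balance after k of n payments is P · [(1+i)^n − (1+i)^k] / [(1+i)^n − 1].
(1+0.0077083)^72 = 1.73823784 and (1+0.0077083)^7 = 1.05522227, so the balance is 27,000 × (1.73823784 − 1.05522227) / (1.73823784 − 1) = $24,980.32.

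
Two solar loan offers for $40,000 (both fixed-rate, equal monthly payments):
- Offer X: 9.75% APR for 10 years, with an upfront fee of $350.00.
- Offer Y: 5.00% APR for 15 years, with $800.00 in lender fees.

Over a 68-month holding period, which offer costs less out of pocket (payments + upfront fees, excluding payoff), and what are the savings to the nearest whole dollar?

Offer X: at 9.75% the monthly rate is 0.0081250, so the payment is 40,000 × 0.0081250 / (1 − 1.0081250^−120) = $523.08.
Offer Y: monthly rate = 5%/12 = 0.0041667; payment = 40,000 × 0.0041667 / (1 − (1+0.0041667)^−180) = $316.32.
Over 68 months: Offer X costs 68 × $523.08 + $350.00 = $35,919.44; Offer Y costs 68 × $316.32 + $800.00 = $22,309.76.
Offer Y is cheaper by $35,919.44 − $22,309.76 = $13,609.68.

Offer Y by $13,610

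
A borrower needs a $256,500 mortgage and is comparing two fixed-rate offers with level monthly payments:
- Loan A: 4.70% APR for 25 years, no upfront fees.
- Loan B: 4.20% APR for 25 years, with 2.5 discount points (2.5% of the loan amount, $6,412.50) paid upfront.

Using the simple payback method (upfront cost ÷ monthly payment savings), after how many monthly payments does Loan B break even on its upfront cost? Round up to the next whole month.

89 months

Loan A: at 4.70% the monthly rate is 0.0039167, so the payment is 256,500 × 0.0039167 / (1 − 1.0039167^−300) = $1,454.98.
Loan B: monthly rate = 4.2%/12 = 0.0035000; payment = 256,500 × 0.0035000 / (1 − (1+0.0035000)^−300) = $1,382.39.
Monthly savings = $1,454.98 − $1,382.39 = $72.59.
Break-even = $6,412.50 / $72.59 = 88.34 → 89 months.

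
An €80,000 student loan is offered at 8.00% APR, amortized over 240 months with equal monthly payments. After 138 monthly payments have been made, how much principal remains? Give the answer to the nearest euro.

With monthly rate i = 8%/12 = 0.0066667, the balance after k of n payments is P · [(1+i)^n − (1+i)^k] / [(1+i)^n − 1].
(1+0.0066667)^240 = 4.92680277 and (1+0.0066667)^138 = 2.50164095, so the balance is 80,000 × (4.92680277 − 2.50164095) / (4.92680277 − 1) = €49,407.36.

€49,407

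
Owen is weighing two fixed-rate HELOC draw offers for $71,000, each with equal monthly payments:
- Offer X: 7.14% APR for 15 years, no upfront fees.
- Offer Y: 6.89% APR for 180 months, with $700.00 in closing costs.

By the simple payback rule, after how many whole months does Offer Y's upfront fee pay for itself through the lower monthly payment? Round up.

Offer X: monthly rate = 7.14%/12 = 0.0059500; payment = 71,000 × 0.0059500 / (1 − (1+0.0059500)^−180) = $643.74.
Offer Y: at 6.89% the monthly rate is 0.0057417, so the payment is 71,000 × 0.0057417 / (1 − 1.0057417^−180) = $633.81.
Monthly savings = $643.74 − $633.81 = $9.93.
Break-even = $700.00 / $9.93 = 70.49 → 71 months.

71 months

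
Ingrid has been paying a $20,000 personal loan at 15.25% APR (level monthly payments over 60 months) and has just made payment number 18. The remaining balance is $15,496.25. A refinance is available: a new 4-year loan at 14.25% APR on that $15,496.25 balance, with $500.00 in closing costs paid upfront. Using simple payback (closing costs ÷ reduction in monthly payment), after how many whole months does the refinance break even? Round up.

10 months

Current payment = 20,000 × 15.25%/12 / (1 − (1+0.0127083)^−60) = $478.43.
Refinanced payment = 15,496.25 × 0.0118750 / (1 − (1+0.0118750)^−48) = $425.40.
Monthly savings = $478.43 − $425.40 = $53.03.
Break-even = $500.00 / $53.03 = 9.43 → 10 months.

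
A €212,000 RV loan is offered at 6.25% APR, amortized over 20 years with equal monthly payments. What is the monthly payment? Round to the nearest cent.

€1,549.57

At 6.25% the monthly rate is 0.0052083, so the payment is 212,000 × 0.0052083 / (1 − 1.0052083^−240) = €1,549.57.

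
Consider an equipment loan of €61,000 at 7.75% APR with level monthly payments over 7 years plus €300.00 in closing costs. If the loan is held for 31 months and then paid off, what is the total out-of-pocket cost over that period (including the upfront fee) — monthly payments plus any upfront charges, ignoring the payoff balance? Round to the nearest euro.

€29,539

Monthly rate = 7.75%/12 = 0.0064583; payment = 61,000 × 0.0064583 / (1 − (1+0.0064583)^−84) = €943.18.
Total outlay = 31 × €943.18 + €300.00 = €29,538.58.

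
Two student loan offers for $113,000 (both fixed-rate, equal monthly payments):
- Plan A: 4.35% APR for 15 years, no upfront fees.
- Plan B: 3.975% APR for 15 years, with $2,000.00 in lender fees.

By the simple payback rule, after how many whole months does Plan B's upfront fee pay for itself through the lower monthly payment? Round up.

94 months

Plan A: monthly rate = 4.35%/12 = 0.0036250; payment = 113,000 × 0.0036250 / (1 − (1+0.0036250)^−180) = $855.80.
Plan B: monthly rate = 3.975%/12 = 0.0033125; payment = 113,000 × 0.0033125 / (1 − (1+0.0033125)^−180) = $834.43.
Monthly savings = $855.80 − $834.43 = $21.37.
Break-even = $2,000.00 / $21.37 = 93.59 → 94 months.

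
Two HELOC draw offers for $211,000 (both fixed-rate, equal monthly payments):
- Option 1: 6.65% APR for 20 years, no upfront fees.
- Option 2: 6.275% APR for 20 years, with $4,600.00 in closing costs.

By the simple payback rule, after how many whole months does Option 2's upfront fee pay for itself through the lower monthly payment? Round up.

Option 1: at 6.65% the monthly rate is 0.0055417, so the payment is 211,000 × 0.0055417 / (1 − 1.0055417^−240) = $1,591.85.
Option 2: monthly rate = 6.275%/12 = 0.0052292; payment = 211,000 × 0.0052292 / (1 − (1+0.0052292)^−240) = $1,545.33.
Monthly savings = $1,591.85 − $1,545.33 = $46.52.
Break-even = $4,600.00 / $46.52 = 98.88 → 99 months.

99 months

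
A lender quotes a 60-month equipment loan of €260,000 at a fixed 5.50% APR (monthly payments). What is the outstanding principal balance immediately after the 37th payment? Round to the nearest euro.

€108,176

With monthly rate i = 5.5%/12 = 0.0045833, the balance after k of n payments is P · [(1+i)^n − (1+i)^k] / [(1+i)^n − 1].
(1+0.0045833)^60 = 1.31570377 and (1+0.0045833)^37 = 1.18435212, so the balance is 260,000 × (1.31570377 − 1.18435212) / (1.31570377 − 1) = €108,175.55.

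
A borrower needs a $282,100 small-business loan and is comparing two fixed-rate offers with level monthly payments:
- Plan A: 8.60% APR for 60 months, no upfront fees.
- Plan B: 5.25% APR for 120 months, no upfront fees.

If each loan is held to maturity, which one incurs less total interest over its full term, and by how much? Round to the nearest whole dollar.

Plan A by $15,125

Plan A: at 8.60% the monthly rate is 0.0071667, so the payment is 282,100 × 0.0071667 / (1 − 1.0071667^−60) = $5,801.32.
Total interest on Plan A = 60 × $5,801.32 − $282,100 = $65,979.20.
Plan B: monthly rate = 5.25%/12 = 0.0043750; payment = 282,100 × 0.0043750 / (1 − (1+0.0043750)^−120) = $3,026.70.
Total interest on Plan B = 120 × $3,026.70 − $282,100 = $81,104.00.
Plan A is lower by $15,124.80.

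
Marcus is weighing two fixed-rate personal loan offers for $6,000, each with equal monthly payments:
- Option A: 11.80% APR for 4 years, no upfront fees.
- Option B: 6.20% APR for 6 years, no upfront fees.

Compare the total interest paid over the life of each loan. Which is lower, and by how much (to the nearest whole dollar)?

Option A: monthly rate = 11.8%/12 = 0.0098333; payment = 6,000 × 0.0098333 / (1 − (1+0.0098333)^−48) = $157.41.
Total interest on Option A = 48 × $157.41 − $6,000 = $1,555.68.
Option B: monthly rate = 6.2%/12 = 0.0051667; payment = 6,000 × 0.0051667 / (1 − (1+0.0051667)^−72) = $100.00.
Total interest on Option B = 72 × $100.00 − $6,000 = $1,200.00.
Option B is lower by $355.68.

Option B by $356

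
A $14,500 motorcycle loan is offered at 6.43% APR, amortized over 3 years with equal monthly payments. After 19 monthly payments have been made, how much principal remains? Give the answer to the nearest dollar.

$7,195

With monthly rate i = 6.43%/12 = 0.0053583, the balance after k of n payments is P · [(1+i)^n − (1+i)^k] / [(1+i)^n − 1].
(1+0.0053583)^36 = 1.21213713 and (1+0.0053583)^19 = 1.10687037, so the balance is 14,500 × (1.21213713 − 1.10687037) / (1.21213713 − 1) = $7,195.20.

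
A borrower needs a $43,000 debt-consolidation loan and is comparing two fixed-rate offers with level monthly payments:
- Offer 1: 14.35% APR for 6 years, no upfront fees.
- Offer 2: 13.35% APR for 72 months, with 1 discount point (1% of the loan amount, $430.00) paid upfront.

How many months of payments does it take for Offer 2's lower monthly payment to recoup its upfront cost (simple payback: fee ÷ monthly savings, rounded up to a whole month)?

Offer 1: at 14.35% the monthly rate is 0.0119583, so the payment is 43,000 × 0.0119583 / (1 − 1.0119583^−72) = $894.13.
Offer 2: monthly rate = 13.35%/12 = 0.0111250; payment = 43,000 × 0.0111250 / (1 − (1+0.0111250)^−72) = $871.15.
Monthly savings = $894.13 − $871.15 = $22.98.
Break-even = $430.00 / $22.98 = 18.71 → 19 months.

19 months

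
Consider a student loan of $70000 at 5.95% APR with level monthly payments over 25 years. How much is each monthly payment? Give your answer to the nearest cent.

$448.87

At 5.95% the monthly rate is 0.0049583, so the payment is 70,000 × 0.0049583 / (1 − 1.0049583^−300) = $448.87.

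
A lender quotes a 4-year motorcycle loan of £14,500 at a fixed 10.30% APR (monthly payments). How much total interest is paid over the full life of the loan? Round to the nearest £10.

£3,250

Monthly rate = 10.3%/12 = 0.0085833; payment = 14,500 × 0.0085833 / (1 − (1+0.0085833)^−48) = £369.85.
Total paid = 48 × £369.85 = £17,752.80; interest = £17,752.80 − £14,500 = £3,252.80.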